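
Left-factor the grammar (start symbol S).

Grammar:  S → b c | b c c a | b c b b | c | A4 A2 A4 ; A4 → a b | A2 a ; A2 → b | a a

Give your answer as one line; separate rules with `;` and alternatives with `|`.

S → c | A4 A2 A4 | b c S'; A4 → a b | A2 a; A2 → b | a a; S' → ε | c a | b b

S has alternatives sharing prefix 'b c': factor to S → b c S' with S' → ε | c a | b b.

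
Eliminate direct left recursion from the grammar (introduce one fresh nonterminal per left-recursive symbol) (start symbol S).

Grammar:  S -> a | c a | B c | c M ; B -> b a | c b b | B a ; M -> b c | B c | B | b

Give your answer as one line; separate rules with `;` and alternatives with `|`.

B is directly left-recursive.
For B: α = {a}, β = {b a, c b b}. Rewrite as B → β B' and B' → α B' | ε.

S -> a | c a | B c | c M; B -> b a B' | c b b B'; M -> b c | B c | B | b; B' -> a B' | ε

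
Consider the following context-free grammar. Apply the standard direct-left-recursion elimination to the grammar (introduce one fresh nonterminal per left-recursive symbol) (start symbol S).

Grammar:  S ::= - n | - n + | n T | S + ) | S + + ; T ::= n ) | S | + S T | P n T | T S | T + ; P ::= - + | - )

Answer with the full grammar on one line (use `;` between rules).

S ::= - n S' | - n + S' | n T S'; T ::= n ) T' | S T' | + S T T' | P n T T'; P ::= - + | - ); S' ::= + ) S' | + + S' | eps; T' ::= S T' | + T' | eps

S, T are directly left-recursive.
For S: α = {+ ), + +}, β = {- n, - n +, n T}. Rewrite as S → β S' and S' → α S' | ε.
For T: α = {S, +}, β = {n ), S, + S T, P n T}. Rewrite as T → β T' and T' → α T' | ε.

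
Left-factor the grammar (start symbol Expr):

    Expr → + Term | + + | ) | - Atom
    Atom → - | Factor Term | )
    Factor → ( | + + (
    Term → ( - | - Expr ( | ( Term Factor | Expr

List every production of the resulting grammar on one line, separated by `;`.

Expr → ) | - Atom | + Expr1; Atom → - | Factor Term | ); Factor → ( | + + (; Term → - Expr ( | Expr | ( Term1; Expr1 → Term | +; Term1 → - | Term Factor

Expr has alternatives sharing prefix '+': factor to Expr → + Expr1 with Expr1 → Term | +.
Term has alternatives sharing prefix '(': factor to Term → ( Term1 with Term1 → - | Term Factor.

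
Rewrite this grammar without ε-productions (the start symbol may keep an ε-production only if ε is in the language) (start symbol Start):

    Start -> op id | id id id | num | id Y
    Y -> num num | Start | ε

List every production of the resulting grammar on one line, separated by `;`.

The nullable symbols are {Y}.
ε ∉ L(G), so no ε-production is kept.
For each production, add variants omitting each subset of nullable occurrences: Start → id Y gives id Y | id.

Start -> op id | id id id | num | id Y | id; Y -> num num | Start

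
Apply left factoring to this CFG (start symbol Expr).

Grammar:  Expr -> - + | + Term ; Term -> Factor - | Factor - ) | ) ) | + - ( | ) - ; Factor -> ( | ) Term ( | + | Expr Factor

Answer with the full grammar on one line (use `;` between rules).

Expr -> - + | + Term; Term -> + - ( | Factor - Term1 | ) Term2; Factor -> ( | ) Term ( | + | Expr Factor; Term1 -> ε | ); Term2 -> ) | -

Term has alternatives sharing prefix 'Factor -': factor to Term → Factor - Term1 with Term1 → ε | ).
Term has alternatives sharing prefix ')': factor to Term → ) Term2 with Term2 → ) | -.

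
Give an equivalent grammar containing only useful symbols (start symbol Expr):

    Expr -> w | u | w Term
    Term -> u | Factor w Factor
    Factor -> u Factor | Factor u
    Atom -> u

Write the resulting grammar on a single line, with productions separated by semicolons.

Generating nonterminals: {Atom, Expr, Term}.
Reachable from Expr after that: {Expr, Term}.
Removed useless symbols: {Atom, Factor} and every production mentioning them.

Expr -> w | u | w Term; Term -> u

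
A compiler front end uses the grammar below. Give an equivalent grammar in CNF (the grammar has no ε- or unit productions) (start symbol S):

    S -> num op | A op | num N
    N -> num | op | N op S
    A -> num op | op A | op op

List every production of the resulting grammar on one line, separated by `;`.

S -> X1 X2 | A X2 | X1 N; N -> num | op | N Y1; A -> X1 X2 | X2 A | X2 X2; X1 -> num; X2 -> op; Y1 -> X2 S

Introduce a nonterminal for each terminal appearing in a rule of length ≥ 2: X1 → num, X2 → op.
Binarize each right-hand side of length ≥ 3 by chaining fresh nonterminals (Y1, Y2, …): affected rules were N → N X2 S.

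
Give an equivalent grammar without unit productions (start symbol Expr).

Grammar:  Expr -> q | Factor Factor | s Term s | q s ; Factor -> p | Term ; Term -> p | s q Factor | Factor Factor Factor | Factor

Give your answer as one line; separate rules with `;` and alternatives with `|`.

Unit pairs: Factor ⇒* {Term}; Term ⇒* {Factor}.
For each unit pair (A, B), copy every non-unit production of B to A, then drop all unit productions.

Expr -> q | Factor Factor | s Term s | q s; Factor -> p | s q Factor | Factor Factor Factor; Term -> p | s q Factor | Factor Factor Factor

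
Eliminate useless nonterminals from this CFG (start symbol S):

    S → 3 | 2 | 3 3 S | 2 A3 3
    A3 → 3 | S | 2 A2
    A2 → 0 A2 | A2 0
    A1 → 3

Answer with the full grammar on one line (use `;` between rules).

Generating nonterminals: {A1, A3, S}.
Reachable from S after that: {A3, S}.
Removed useless symbols: {A1, A2} and every production mentioning them.

S → 3 | 2 | 3 3 S | 2 A3 3; A3 → 3 | S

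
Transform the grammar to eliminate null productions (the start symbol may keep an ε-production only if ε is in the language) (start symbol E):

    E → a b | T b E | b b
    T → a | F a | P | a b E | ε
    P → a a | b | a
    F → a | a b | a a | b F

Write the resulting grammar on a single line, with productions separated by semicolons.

Nullable nonterminals: {T}.
ε ∉ L(G), so no ε-production is kept.
Add the nullable-subset variants: E → T b E gives T b E | b E.

E → a b | T b E | b E | b b; T → a | F a | P | a b E; P → a a | b | a; F → a | a b | a a | b F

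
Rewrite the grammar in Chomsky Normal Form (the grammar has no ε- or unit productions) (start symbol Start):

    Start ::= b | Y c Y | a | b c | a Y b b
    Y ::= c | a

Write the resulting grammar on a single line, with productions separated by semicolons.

Start ::= b | Y Y1 | a | X2 X1 | X3 Y2; Y ::= c | a; X1 ::= c; X2 ::= b; X3 ::= a; Y1 ::= X1 Y; Y2 ::= Y Y3; Y3 ::= X2 X2

Introduce a nonterminal for each terminal appearing in a rule of length ≥ 2: X1 → c, X2 → b, X3 → a.
Binarize each right-hand side of length ≥ 3 by chaining fresh nonterminals (Y1, Y2, …): affected rules were Start → Y X1 Y; Start → X3 Y X2 X2.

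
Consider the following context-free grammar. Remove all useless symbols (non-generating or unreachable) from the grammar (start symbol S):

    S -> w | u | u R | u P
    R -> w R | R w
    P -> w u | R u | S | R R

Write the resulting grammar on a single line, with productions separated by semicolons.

Generating nonterminals: {P, S}.
Reachable from S after that: {P, S}.
Removed useless symbols: {R} and every production mentioning them.

S -> w | u | u P; P -> w u | S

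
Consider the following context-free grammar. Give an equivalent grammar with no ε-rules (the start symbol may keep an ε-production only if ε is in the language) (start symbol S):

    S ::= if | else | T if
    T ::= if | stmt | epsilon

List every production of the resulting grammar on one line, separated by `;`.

The nullable symbols are {T}.
ε ∉ L(G), so no ε-production is kept.

S ::= if | else | T if; T ::= if | stmt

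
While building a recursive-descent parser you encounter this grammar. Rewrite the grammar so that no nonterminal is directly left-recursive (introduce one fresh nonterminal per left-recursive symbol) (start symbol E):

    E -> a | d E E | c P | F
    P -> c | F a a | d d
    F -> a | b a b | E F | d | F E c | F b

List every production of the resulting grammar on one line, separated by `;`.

F is directly left-recursive.
For F: α = {E c, b}, β = {a, b a b, E F, d}. Rewrite as F → β F' and F' → α F' | ε.

E -> a | d E E | c P | F; P -> c | F a a | d d; F -> a F' | b a b F' | E F F' | d F'; F' -> E c F' | b F' | eps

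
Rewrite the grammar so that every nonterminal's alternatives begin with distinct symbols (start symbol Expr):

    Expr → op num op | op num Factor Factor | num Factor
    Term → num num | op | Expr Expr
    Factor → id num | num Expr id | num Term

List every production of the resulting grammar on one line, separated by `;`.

Expr → num Factor | op num Expr1; Term → num num | op | Expr Expr; Factor → id num | num Factor1; Expr1 → op | Factor Factor; Factor1 → Expr id | Term

Expr has alternatives sharing prefix 'op num': factor to Expr → op num Expr1 with Expr1 → op | Factor Factor.
Factor has alternatives sharing prefix 'num': factor to Factor → num Factor1 with Factor1 → Expr id | Term.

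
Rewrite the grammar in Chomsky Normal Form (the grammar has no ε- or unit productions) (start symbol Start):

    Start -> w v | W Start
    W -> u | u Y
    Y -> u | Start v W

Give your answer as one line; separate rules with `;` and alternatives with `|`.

Start -> X1 X2 | W Start; W -> u | X3 Y; Y -> u | Start Y1; X1 -> w; X2 -> v; X3 -> u; Y1 -> X2 W

Introduce a nonterminal for each terminal appearing in a rule of length ≥ 2: X1 → w, X2 → v, X3 → u.
Binarize each right-hand side of length ≥ 3 by chaining fresh nonterminals (Y1, Y2, …): affected rules were Y → Start X2 W.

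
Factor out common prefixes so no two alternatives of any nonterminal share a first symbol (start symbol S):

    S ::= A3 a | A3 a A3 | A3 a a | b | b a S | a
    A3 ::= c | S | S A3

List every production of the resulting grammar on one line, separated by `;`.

S ::= a | A3 a S' | b S''; A3 ::= c | S A3'; S' ::= ε | A3 | a; S'' ::= ε | a S; A3' ::= ε | A3

S has alternatives sharing prefix 'A3 a': factor to S → A3 a S' with S' → ε | A3 | a.
S has alternatives sharing prefix 'b': factor to S → b S'' with S'' → ε | a S.
A3 has alternatives sharing prefix 'S': factor to A3 → S A3' with A3' → ε | A3.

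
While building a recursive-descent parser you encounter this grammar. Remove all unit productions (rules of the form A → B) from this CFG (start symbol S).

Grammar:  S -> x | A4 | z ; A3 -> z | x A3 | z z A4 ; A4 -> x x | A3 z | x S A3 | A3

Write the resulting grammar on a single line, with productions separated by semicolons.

S -> x x | A3 z | x S A3 | x | z | x A3 | z z A4; A3 -> z | x A3 | z z A4; A4 -> x x | A3 z | x S A3 | z | x A3 | z z A4

Unit pairs: A4 ⇒* {A3}; S ⇒* {A3, A4}.
Replace each nonterminal's rules with the union of the non-unit rules of every nonterminal it unit-derives.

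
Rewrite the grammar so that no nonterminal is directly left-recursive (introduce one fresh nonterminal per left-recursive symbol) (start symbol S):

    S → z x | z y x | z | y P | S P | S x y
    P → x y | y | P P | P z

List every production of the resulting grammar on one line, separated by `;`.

Left recursion appears on S, P.
For S: α = {P, x y}, β = {z x, z y x, z, y P}. Rewrite as S → β S' and S' → α S' | ε.
For P: α = {P, z}, β = {x y, y}. Rewrite as P → β P' and P' → α P' | ε.

S → z x S' | z y x S' | z S' | y P S'; P → x y P' | y P'; S' → P S' | x y S' | ε; P' → P P' | z P' | ε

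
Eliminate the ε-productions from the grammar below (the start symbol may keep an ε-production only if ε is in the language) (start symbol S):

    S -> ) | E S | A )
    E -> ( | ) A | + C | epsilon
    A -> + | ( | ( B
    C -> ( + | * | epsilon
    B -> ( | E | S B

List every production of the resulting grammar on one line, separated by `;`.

Nullable set = {B, C, E}.
ε ∉ L(G), so no ε-production is kept.
Add the nullable-subset variants: E → + C gives + C | +. B → S B gives S B | S.

S -> ) | E S | A ); E -> ( | ) A | + C | +; A -> + | ( | ( B; C -> ( + | *; B -> ( | E | S B | S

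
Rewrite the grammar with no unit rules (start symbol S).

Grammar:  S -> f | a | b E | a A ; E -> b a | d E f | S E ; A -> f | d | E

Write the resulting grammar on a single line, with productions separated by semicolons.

Unit pairs: A ⇒* {E}.
Replace each nonterminal's rules with the union of the non-unit rules of every nonterminal it unit-derives.

S -> f | a | b E | a A; E -> b a | d E f | S E; A -> b a | d E f | S E | f | d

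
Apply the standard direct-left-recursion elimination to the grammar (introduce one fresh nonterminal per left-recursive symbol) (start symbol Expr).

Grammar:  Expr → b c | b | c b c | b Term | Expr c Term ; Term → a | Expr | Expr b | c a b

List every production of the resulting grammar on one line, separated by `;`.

Expr → b c Expr1 | b Expr1 | c b c Expr1 | b Term Expr1; Term → a | Expr | Expr b | c a b; Expr1 → c Term Expr1 | epsilon

Expr is directly left-recursive.
For Expr: α = {c Term}, β = {b c, b, c b c, b Term}. Rewrite as Expr → β Expr1 and Expr1 → α Expr1 | ε.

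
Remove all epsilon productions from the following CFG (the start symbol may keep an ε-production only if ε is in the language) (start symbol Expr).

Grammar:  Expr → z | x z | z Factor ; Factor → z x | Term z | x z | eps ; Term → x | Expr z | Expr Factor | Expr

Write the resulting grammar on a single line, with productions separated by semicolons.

Expr → z | x z | z Factor; Factor → z x | Term z | x z; Term → x | Expr z | Expr Factor | Expr

Nullable nonterminals: {Factor}.
ε ∉ L(G), so no ε-production is kept.
Expand every rule over subsets of its nullable positions: Term → Expr Factor gives Expr Factor | Expr.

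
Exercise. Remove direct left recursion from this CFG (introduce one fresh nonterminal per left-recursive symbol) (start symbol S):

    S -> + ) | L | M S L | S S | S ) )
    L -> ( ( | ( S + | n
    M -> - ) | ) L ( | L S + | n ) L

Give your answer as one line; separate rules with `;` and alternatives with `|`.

S -> + ) S' | L S' | M S L S'; L -> ( ( | ( S + | n; M -> - ) | ) L ( | L S + | n ) L; S' -> S S' | ) ) S' | ε

S is directly left-recursive.
For S: α = {S, ) )}, β = {+ ), L, M S L}. Rewrite as S → β S' and S' → α S' | ε.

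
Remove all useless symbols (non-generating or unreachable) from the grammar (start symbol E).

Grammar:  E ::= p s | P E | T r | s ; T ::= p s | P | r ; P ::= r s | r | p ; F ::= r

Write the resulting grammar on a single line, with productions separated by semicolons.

E ::= p s | P E | T r | s; T ::= p s | P | r; P ::= r s | r | p

Generating nonterminals: {E, F, P, T}.
Reachable from E after that: {E, P, T}.
Removed useless symbols: {F} and every production mentioning them.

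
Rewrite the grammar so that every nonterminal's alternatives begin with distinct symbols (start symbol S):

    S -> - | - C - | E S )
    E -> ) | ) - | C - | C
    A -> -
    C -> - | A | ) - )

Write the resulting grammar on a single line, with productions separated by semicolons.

S -> E S ) | - S'; E -> ) E' | C E''; A -> -; C -> - | A | ) - ); S' -> ε | C -; E' -> ε | -; E'' -> - | ε

S has alternatives sharing prefix '-': factor to S → - S' with S' → ε | C -.
E has alternatives sharing prefix ')': factor to E → ) E' with E' → ε | -.
E has alternatives sharing prefix 'C': factor to E → C E'' with E'' → - | ε.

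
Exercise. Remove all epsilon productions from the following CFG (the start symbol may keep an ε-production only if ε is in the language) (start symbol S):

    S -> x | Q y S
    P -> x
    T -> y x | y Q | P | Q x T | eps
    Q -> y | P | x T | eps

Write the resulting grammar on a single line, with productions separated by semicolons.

S -> x | Q y S | y S; P -> x; T -> y x | y Q | y | P | Q x T | Q x | x T | x; Q -> y | P | x T | x

The nullable symbols are {Q, T}.
ε ∉ L(G), so no ε-production is kept.
For each production, add variants omitting each subset of nullable occurrences: S → Q y S gives Q y S | y S. T → y Q gives y Q | y. T → Q x T gives Q x T | Q x | x T | x. Q → x T gives x T | x.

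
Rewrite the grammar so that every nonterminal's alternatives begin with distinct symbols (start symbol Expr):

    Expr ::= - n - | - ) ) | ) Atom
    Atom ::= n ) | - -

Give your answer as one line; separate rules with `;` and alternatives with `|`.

Expr has alternatives sharing prefix '-': factor to Expr → - Expr1 with Expr1 → n - | ) ).

Expr ::= ) Atom | - Expr1; Atom ::= n ) | - -; Expr1 ::= n - | ) )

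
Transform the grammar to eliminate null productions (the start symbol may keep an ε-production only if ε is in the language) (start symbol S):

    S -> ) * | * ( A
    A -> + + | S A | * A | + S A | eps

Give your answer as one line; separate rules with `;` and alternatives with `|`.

S -> ) * | * ( A | * (; A -> + + | S A | S | * A | * | + S A | + S

The nullable symbols are {A}.
ε ∉ L(G), so no ε-production is kept.
Add the nullable-subset variants: S → * ( A gives * ( A | * (. A → S A gives S A | S. A → * A gives * A | *. A → + S A gives + S A | + S.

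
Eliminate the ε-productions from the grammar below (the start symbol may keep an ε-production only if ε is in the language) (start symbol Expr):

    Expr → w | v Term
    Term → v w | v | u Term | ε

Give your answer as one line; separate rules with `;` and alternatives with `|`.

Expr → w | v Term | v; Term → v w | v | u Term | u

Nullable set = {Term}.
ε ∉ L(G), so no ε-production is kept.
Expand every rule over subsets of its nullable positions: Expr → v Term gives v Term | v. Term → u Term gives u Term | u.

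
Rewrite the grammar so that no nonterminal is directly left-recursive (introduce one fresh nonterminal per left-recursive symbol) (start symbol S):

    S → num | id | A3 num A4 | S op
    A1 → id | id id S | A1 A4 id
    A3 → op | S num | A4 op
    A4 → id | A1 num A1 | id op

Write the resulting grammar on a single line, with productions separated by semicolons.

Left recursion appears on S, A1.
For S: α = {op}, β = {num, id, A3 num A4}. Rewrite as S → β S' and S' → α S' | ε.
For A1: α = {A4 id}, β = {id, id id S}. Rewrite as A1 → β A1' and A1' → α A1' | ε.

S → num S' | id S' | A3 num A4 S'; A1 → id A1' | id id S A1'; A3 → op | S num | A4 op; A4 → id | A1 num A1 | id op; S' → op S' | ε; A1' → A4 id A1' | ε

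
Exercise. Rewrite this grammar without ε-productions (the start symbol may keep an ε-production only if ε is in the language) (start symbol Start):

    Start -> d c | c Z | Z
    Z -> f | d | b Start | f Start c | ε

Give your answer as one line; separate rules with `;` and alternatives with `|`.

The nullable symbols are {Start, Z}.
ε ∈ L(G) since Start is nullable, so keep Start → ε.
For each production, add variants omitting each subset of nullable occurrences: Start → c Z gives c Z | c. Z → b Start gives b Start | b. Z → f Start c gives f Start c | f c.

Start -> d c | c Z | c | Z | ε; Z -> f | d | b Start | b | f Start c | f c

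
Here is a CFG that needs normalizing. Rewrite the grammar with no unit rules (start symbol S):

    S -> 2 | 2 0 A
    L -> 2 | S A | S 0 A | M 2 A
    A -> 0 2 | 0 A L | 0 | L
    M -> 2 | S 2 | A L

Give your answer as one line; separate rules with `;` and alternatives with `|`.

S -> 2 | 2 0 A; L -> 2 | S A | S 0 A | M 2 A; A -> 2 | S A | S 0 A | M 2 A | 0 2 | 0 A L | 0; M -> 2 | S 2 | A L

Unit pairs: A ⇒* {L}.
For every A with A ⇒* B via unit rules, add B's non-unit alternatives to A; then delete every rule of the form X → Y.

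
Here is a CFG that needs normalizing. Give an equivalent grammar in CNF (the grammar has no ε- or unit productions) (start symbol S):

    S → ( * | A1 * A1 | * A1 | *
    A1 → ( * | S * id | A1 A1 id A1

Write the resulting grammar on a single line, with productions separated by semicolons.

S → X1 X2 | A1 Y1 | X2 A1 | *; A1 → X1 X2 | S Y2 | A1 Y3; X1 → (; X2 → *; X3 → id; Y1 → X2 A1; Y2 → X2 X3; Y3 → A1 Y4; Y4 → X3 A1

Introduce a nonterminal for each terminal appearing in a rule of length ≥ 2: X1 → (, X2 → *, X3 → id.
Binarize each right-hand side of length ≥ 3 by chaining fresh nonterminals (Y1, Y2, …): affected rules were S → A1 X2 A1; A1 → S X2 X3; A1 → A1 A1 X3 A1.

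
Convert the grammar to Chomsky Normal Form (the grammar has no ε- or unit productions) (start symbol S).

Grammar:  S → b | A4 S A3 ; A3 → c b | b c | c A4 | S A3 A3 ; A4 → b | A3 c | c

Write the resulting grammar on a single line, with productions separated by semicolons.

Introduce a nonterminal for each terminal appearing in a rule of length ≥ 2: X1 → c, X2 → b.
Binarize each right-hand side of length ≥ 3 by chaining fresh nonterminals (Y1, Y2, …): affected rules were S → A4 S A3; A3 → S A3 A3.

S → b | A4 Y1; A3 → X1 X2 | X2 X1 | X1 A4 | S Y2; A4 → b | A3 X1 | c; X1 → c; X2 → b; Y1 → S A3; Y2 → A3 A3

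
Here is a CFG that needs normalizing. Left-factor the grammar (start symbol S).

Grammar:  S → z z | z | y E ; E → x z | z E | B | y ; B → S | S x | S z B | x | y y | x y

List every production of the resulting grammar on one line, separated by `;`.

S → y E | z S'; E → x z | z E | B | y; B → y y | S B' | x B''; S' → z | ε; B' → ε | x | z B; B'' → ε | y

S has alternatives sharing prefix 'z': factor to S → z S' with S' → z | ε.
B has alternatives sharing prefix 'S': factor to B → S B' with B' → ε | x | z B.
B has alternatives sharing prefix 'x': factor to B → x B'' with B'' → ε | y.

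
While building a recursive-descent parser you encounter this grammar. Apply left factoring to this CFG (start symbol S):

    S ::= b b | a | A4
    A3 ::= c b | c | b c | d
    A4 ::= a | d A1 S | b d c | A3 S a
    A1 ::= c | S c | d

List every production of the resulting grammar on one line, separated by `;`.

A3 has alternatives sharing prefix 'c': factor to A3 → c A3' with A3' → b | ε.

S ::= b b | a | A4; A3 ::= b c | d | c A3'; A4 ::= a | d A1 S | b d c | A3 S a; A1 ::= c | S c | d; A3' ::= b | ε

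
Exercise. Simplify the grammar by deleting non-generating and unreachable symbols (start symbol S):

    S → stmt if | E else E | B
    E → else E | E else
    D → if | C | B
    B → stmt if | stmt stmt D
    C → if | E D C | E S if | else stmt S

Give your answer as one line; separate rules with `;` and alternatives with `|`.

S → stmt if | B; D → if | C | B; B → stmt if | stmt stmt D; C → if | else stmt S

Generating nonterminals: {B, C, D, S}.
Reachable from S after that: {B, C, D, S}.
Removed useless symbols: {E} and every production mentioning them.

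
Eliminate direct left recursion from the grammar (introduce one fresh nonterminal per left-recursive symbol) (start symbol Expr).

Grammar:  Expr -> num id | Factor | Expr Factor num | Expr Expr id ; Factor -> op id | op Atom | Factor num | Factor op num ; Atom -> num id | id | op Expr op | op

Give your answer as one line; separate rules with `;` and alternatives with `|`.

Expr -> num id Expr1 | Factor Expr1; Factor -> op id Factor1 | op Atom Factor1; Atom -> num id | id | op Expr op | op; Expr1 -> Factor num Expr1 | Expr id Expr1 | epsilon; Factor1 -> num Factor1 | op num Factor1 | epsilon

Left recursion appears on Expr, Factor.
For Expr: α = {Factor num, Expr id}, β = {num id, Factor}. Rewrite as Expr → β Expr1 and Expr1 → α Expr1 | ε.
For Factor: α = {num, op num}, β = {op id, op Atom}. Rewrite as Factor → β Factor1 and Factor1 → α Factor1 | ε.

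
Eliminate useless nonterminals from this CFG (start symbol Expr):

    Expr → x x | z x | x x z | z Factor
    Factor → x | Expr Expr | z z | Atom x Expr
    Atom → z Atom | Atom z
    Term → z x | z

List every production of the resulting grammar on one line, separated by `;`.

Expr → x x | z x | x x z | z Factor; Factor → x | Expr Expr | z z

Generating nonterminals: {Expr, Factor, Term}.
Reachable from Expr after that: {Expr, Factor}.
Removed useless symbols: {Atom, Term} and every production mentioning them.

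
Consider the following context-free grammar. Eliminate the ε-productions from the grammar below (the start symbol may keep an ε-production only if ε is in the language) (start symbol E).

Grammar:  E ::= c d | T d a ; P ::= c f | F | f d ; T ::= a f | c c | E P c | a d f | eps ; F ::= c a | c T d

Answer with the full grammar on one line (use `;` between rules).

E ::= c d | T d a | d a; P ::= c f | F | f d; T ::= a f | c c | E P c | a d f; F ::= c a | c T d | c d

Nullable nonterminals: {T}.
ε ∉ L(G), so no ε-production is kept.
For each production, add variants omitting each subset of nullable occurrences: E → T d a gives T d a | d a. F → c T d gives c T d | c d.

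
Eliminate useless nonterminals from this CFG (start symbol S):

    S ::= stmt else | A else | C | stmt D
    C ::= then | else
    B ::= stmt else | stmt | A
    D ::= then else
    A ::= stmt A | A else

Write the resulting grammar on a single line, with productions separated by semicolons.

Generating nonterminals: {B, C, D, S}.
Reachable from S after that: {C, D, S}.
Removed useless symbols: {A, B} and every production mentioning them.

S ::= stmt else | C | stmt D; C ::= then | else; D ::= then else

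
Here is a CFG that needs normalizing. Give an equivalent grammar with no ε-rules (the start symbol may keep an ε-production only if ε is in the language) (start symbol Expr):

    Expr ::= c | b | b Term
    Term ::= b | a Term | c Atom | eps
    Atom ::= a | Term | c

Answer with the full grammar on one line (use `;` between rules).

Nullable set = {Atom, Term}.
ε ∉ L(G), so no ε-production is kept.
Expand every rule over subsets of its nullable positions: Term → a Term gives a Term | a. Term → c Atom gives c Atom | c.

Expr ::= c | b | b Term; Term ::= b | a Term | a | c Atom | c; Atom ::= a | Term | c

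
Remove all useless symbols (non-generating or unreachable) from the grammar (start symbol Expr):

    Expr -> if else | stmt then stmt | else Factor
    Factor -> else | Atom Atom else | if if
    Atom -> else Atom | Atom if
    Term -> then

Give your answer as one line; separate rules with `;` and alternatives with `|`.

Generating nonterminals: {Expr, Factor, Term}.
Reachable from Expr after that: {Expr, Factor}.
Removed useless symbols: {Atom, Term} and every production mentioning them.

Expr -> if else | stmt then stmt | else Factor; Factor -> else | if if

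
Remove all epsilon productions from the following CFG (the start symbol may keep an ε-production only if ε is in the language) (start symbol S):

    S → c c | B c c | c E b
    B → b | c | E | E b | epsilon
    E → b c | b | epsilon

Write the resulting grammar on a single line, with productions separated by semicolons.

S → c c | B c c | c E b | c b; B → b | c | E | E b; E → b c | b

The nullable symbols are {B, E}.
ε ∉ L(G), so no ε-production is kept.
For each production, add variants omitting each subset of nullable occurrences: S → c E b gives c E b | c b.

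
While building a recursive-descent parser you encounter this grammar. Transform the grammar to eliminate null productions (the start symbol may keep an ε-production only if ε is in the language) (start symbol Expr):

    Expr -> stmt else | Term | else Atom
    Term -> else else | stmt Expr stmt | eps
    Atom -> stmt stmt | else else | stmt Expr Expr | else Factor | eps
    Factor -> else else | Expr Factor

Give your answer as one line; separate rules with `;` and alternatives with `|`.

The nullable symbols are {Atom, Expr, Term}.
ε ∈ L(G) since Expr is nullable, so keep Expr → ε.
Expand every rule over subsets of its nullable positions: Expr → else Atom gives else Atom | else. Term → stmt Expr stmt gives stmt Expr stmt | stmt stmt. Atom → stmt Expr Expr gives stmt Expr Expr | stmt Expr | stmt.

Expr -> stmt else | Term | else Atom | else | eps; Term -> else else | stmt Expr stmt | stmt stmt; Atom -> stmt stmt | else else | stmt Expr Expr | stmt Expr | stmt | else Factor; Factor -> else else | Expr Factor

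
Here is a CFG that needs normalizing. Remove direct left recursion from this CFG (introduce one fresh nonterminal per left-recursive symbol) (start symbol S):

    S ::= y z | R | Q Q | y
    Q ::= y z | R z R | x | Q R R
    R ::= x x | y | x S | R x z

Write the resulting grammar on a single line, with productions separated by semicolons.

Directly left-recursive nonterminals: Q, R.
For Q: α = {R R}, β = {y z, R z R, x}. Rewrite as Q → β Q' and Q' → α Q' | ε.
For R: α = {x z}, β = {x x, y, x S}. Rewrite as R → β R' and R' → α R' | ε.

S ::= y z | R | Q Q | y; Q ::= y z Q' | R z R Q' | x Q'; R ::= x x R' | y R' | x S R'; Q' ::= R R Q' | epsilon; R' ::= x z R' | epsilon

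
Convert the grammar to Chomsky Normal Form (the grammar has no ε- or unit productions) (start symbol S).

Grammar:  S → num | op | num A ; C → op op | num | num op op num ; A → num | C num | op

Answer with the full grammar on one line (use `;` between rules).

S → num | op | X1 A; C → X2 X2 | num | X1 Y1; A → num | C X1 | op; X1 → num; X2 → op; Y1 → X2 Y2; Y2 → X2 X1

Introduce a nonterminal for each terminal appearing in a rule of length ≥ 2: X1 → num, X2 → op.
Binarize each right-hand side of length ≥ 3 by chaining fresh nonterminals (Y1, Y2, …): affected rules were C → X1 X2 X2 X1.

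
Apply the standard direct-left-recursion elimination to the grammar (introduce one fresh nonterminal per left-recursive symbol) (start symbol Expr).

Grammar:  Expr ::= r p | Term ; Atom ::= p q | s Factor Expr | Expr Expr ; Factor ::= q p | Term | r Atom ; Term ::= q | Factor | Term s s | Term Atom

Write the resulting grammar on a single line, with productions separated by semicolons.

Expr ::= r p | Term; Atom ::= p q | s Factor Expr | Expr Expr; Factor ::= q p | Term | r Atom; Term ::= q Term1 | Factor Term1; Term1 ::= s s Term1 | Atom Term1 | ε

Directly left-recursive nonterminal: Term.
For Term: α = {s s, Atom}, β = {q, Factor}. Rewrite as Term → β Term1 and Term1 → α Term1 | ε.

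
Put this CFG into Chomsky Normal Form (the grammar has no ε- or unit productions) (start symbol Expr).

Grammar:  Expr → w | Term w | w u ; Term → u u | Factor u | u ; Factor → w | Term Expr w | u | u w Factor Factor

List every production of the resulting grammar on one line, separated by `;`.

Expr → w | Term X1 | X1 X2; Term → X2 X2 | Factor X2 | u; Factor → w | Term Y1 | u | X2 Y2; X1 → w; X2 → u; Y1 → Expr X1; Y2 → X1 Y3; Y3 → Factor Factor

Introduce a nonterminal for each terminal appearing in a rule of length ≥ 2: X1 → w, X2 → u.
Binarize each right-hand side of length ≥ 3 by chaining fresh nonterminals (Y1, Y2, …): affected rules were Factor → Term Expr X1; Factor → X2 X1 Factor Factor.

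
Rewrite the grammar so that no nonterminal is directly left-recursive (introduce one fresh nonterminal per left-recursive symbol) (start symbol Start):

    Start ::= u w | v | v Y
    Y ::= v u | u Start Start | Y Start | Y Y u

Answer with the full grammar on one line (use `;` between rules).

Start ::= u w | v | v Y; Y ::= v u Y1 | u Start Start Y1; Y1 ::= Start Y1 | Y u Y1 | ε

Y is directly left-recursive.
For Y: α = {Start, Y u}, β = {v u, u Start Start}. Rewrite as Y → β Y1 and Y1 → α Y1 | ε.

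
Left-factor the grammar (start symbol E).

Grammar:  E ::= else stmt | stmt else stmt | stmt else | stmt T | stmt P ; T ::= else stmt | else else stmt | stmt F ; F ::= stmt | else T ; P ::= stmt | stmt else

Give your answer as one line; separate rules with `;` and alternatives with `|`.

E ::= else stmt | stmt E'; T ::= stmt F | else T'; F ::= stmt | else T; P ::= stmt P'; E' ::= T | P | else E''; T' ::= stmt | else stmt; P' ::= ε | else; E'' ::= stmt | ε

E has alternatives sharing prefix 'stmt': factor to E → stmt E' with E' → else stmt | else | T | P.
T has alternatives sharing prefix 'else': factor to T → else T' with T' → stmt | else stmt.
P has alternatives sharing prefix 'stmt': factor to P → stmt P' with P' → ε | else.
E' has alternatives sharing prefix 'else': factor to E' → else E'' with E'' → stmt | ε.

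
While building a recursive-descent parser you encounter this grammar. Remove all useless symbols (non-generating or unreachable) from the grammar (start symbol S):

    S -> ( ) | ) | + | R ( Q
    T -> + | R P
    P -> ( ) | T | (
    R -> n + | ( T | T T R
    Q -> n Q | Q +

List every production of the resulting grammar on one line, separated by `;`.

Generating nonterminals: {P, R, S, T}.
Reachable from S after that: {S}.
Removed useless symbols: {P, Q, R, T} and every production mentioning them.

S -> ( ) | ) | +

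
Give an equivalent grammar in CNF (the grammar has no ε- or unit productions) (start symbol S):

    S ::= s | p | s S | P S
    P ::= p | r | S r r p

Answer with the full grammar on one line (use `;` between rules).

Introduce a nonterminal for each terminal appearing in a rule of length ≥ 2: X1 → s, X2 → r, X3 → p.
Binarize each right-hand side of length ≥ 3 by chaining fresh nonterminals (Y1, Y2, …): affected rules were P → S X2 X2 X3.

S ::= s | p | X1 S | P S; P ::= p | r | S Y1; X1 ::= s; X2 ::= r; X3 ::= p; Y1 ::= X2 Y2; Y2 ::= X2 X3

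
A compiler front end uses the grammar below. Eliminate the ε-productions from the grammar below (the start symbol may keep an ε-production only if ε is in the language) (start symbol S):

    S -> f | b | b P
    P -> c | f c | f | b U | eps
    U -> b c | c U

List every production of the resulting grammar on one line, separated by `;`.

S -> f | b | b P; P -> c | f c | f | b U; U -> b c | c U

The nullable symbols are {P}.
ε ∉ L(G), so no ε-production is kept.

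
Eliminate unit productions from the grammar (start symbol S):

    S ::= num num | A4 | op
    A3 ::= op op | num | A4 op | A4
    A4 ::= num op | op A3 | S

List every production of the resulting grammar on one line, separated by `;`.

Unit pairs: A3 ⇒* {A4, S}; A4 ⇒* {S}; S ⇒* {A4}.
For every A with A ⇒* B via unit rules, add B's non-unit alternatives to A; then delete every rule of the form X → Y.

S ::= num op | op A3 | num num | op; A3 ::= num op | op A3 | num num | op | op op | num | A4 op; A4 ::= num op | op A3 | num num | op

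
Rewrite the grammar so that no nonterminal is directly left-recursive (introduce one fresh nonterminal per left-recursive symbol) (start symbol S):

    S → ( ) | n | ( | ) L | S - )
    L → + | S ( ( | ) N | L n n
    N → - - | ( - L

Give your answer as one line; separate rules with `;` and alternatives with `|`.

Directly left-recursive nonterminals: S, L.
For S: α = {- )}, β = {( ), n, (, ) L}. Rewrite as S → β S' and S' → α S' | ε.
For L: α = {n n}, β = {+, S ( (, ) N}. Rewrite as L → β L' and L' → α L' | ε.

S → ( ) S' | n S' | ( S' | ) L S'; L → + L' | S ( ( L' | ) N L'; N → - - | ( - L; S' → - ) S' | ε; L' → n n L' | ε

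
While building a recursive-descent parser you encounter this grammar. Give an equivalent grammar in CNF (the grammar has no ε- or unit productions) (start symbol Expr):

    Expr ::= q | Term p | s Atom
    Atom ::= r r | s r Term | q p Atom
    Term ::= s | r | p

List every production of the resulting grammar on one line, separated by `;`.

Expr ::= q | Term X1 | X2 Atom; Atom ::= X3 X3 | X2 Y1 | X4 Y2; Term ::= s | r | p; X1 ::= p; X2 ::= s; X3 ::= r; X4 ::= q; Y1 ::= X3 Term; Y2 ::= X1 Atom

Introduce a nonterminal for each terminal appearing in a rule of length ≥ 2: X1 → p, X2 → s, X3 → r, X4 → q.
Binarize each right-hand side of length ≥ 3 by chaining fresh nonterminals (Y1, Y2, …): affected rules were Atom → X2 X3 Term; Atom → X4 X1 Atom.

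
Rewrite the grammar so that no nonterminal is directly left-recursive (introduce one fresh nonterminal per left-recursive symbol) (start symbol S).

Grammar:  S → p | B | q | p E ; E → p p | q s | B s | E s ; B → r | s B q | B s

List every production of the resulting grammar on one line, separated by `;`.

E, B are directly left-recursive.
For E: α = {s}, β = {p p, q s, B s}. Rewrite as E → β E' and E' → α E' | ε.
For B: α = {s}, β = {r, s B q}. Rewrite as B → β B' and B' → α B' | ε.

S → p | B | q | p E; E → p p E' | q s E' | B s E'; B → r B' | s B q B'; E' → s E' | ε; B' → s B' | ε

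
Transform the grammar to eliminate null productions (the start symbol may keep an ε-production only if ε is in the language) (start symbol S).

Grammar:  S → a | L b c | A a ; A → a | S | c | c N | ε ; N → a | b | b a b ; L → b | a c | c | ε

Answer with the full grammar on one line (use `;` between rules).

Nullable nonterminals: {A, L}.
ε ∉ L(G), so no ε-production is kept.
For each production, add variants omitting each subset of nullable occurrences: S → L b c gives L b c | b c.

S → a | L b c | b c | A a; A → a | S | c | c N; N → a | b | b a b; L → b | a c | c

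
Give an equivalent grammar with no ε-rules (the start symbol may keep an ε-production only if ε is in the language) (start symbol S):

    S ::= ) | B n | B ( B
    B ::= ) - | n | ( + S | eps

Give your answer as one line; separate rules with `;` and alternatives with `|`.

S ::= ) | B n | n | B ( B | B ( | ( B | (; B ::= ) - | n | ( + S

The nullable symbols are {B}.
ε ∉ L(G), so no ε-production is kept.
For each production, add variants omitting each subset of nullable occurrences: S → B n gives B n | n. S → B ( B gives B ( B | B ( | ( B | (.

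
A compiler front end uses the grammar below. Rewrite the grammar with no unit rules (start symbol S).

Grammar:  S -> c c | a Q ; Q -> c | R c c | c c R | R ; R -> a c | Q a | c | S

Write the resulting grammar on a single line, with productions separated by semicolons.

S -> c c | a Q; Q -> a c | Q a | c | c c | a Q | R c c | c c R; R -> c c | a Q | a c | Q a | c

Unit pairs: Q ⇒* {R, S}; R ⇒* {S}.
For every A with A ⇒* B via unit rules, add B's non-unit alternatives to A; then delete every rule of the form X → Y.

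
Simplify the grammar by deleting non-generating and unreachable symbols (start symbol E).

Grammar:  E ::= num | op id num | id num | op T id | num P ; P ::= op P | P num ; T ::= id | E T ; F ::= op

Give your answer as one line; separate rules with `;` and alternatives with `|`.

Generating nonterminals: {E, F, T}.
Reachable from E after that: {E, T}.
Removed useless symbols: {F, P} and every production mentioning them.

E ::= num | op id num | id num | op T id; T ::= id | E T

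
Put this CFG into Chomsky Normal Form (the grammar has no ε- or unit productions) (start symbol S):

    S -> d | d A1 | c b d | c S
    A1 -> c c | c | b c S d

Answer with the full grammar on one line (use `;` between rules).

Introduce a nonterminal for each terminal appearing in a rule of length ≥ 2: X1 → d, X2 → c, X3 → b.
Binarize each right-hand side of length ≥ 3 by chaining fresh nonterminals (Y1, Y2, …): affected rules were S → X2 X3 X1; A1 → X3 X2 S X1.

S -> d | X1 A1 | X2 Y1 | X2 S; A1 -> X2 X2 | c | X3 Y2; X1 -> d; X2 -> c; X3 -> b; Y1 -> X3 X1; Y2 -> X2 Y3; Y3 -> S X1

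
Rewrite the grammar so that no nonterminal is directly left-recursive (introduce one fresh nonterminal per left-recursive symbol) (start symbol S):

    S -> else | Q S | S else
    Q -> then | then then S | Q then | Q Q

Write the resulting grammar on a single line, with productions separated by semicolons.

S -> else S' | Q S S'; Q -> then Q' | then then S Q'; S' -> else S' | epsilon; Q' -> then Q' | Q Q' | epsilon

Left recursion appears on S, Q.
For S: α = {else}, β = {else, Q S}. Rewrite as S → β S' and S' → α S' | ε.
For Q: α = {then, Q}, β = {then, then then S}. Rewrite as Q → β Q' and Q' → α Q' | ε.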